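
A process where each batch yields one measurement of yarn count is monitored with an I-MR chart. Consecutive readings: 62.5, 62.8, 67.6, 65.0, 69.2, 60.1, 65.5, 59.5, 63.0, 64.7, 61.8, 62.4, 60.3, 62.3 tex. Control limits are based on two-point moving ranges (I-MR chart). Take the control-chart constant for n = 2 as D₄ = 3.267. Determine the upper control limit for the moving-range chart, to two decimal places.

11.36

Moving ranges: 0.3, 4.8, 2.6, 4.2, 9.1, 5.4, 6.0, 3.5, 1.7, 2.9, 0.6, 2.1, 2.0; M̄R̄ = 45.2000 / 13 = 3.4769
UCL_MR = D₄·M̄R̄ = 3.267 × 3.4769 = 11.3591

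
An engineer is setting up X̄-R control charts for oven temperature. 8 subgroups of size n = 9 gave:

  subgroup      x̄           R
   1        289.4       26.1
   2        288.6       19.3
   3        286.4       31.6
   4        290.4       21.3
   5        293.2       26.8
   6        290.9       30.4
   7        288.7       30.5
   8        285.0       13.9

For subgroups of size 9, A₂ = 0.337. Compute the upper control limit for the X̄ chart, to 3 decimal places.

297.496

X̄̄ = (289.4 + 288.6 + 286.4 + 290.4 + 293.2 + 290.9 + 288.7 + 285.0) / 8 = 2312.6000 / 8 = 289.0750
R̄ = (26.1 + 19.3 + 31.6 + 21.3 + 26.8 + 30.4 + 30.5 + 13.9) / 8 = 199.9000 / 8 = 24.9875
UCL = X̄̄ + A₂·R̄ = 289.0750 + 0.337 × 24.9875 = 297.4958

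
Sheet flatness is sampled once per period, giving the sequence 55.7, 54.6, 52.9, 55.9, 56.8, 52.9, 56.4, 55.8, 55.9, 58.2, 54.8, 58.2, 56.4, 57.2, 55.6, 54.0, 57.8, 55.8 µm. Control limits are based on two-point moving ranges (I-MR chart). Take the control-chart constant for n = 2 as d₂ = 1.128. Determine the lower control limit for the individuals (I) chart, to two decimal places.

X̄ = (55.7 + 54.6 + 52.9 + 55.9 + 56.8 + 52.9 + 56.4 + 55.8 + 55.9 + 58.2 + 54.8 + 58.2 + 56.4 + 57.2 + 55.6 + 54.0 + 57.8 + 55.8) / 18 = 55.8278
Moving ranges: 1.1, 1.7, 3.0, 0.9, 3.9, 3.5, 0.6, 0.1, 2.3, 3.4, 3.4, 1.8, 0.8, 1.6, 1.6, 3.8, 2.0; M̄R̄ = 35.5000 / 17 = 2.0882
LCL = X̄ − 3·M̄R̄/d₂ = 55.8278 − 3 × 2.0882 / 1.128 = 50.2740

50.27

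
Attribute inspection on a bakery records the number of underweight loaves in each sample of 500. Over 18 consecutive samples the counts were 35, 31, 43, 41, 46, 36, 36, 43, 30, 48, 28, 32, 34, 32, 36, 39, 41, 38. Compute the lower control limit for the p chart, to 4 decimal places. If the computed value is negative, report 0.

p̄ = Σdᵢ / (k·n) = 669 / (18 × 500) = 0.07433
LCL = p̄ − 3·√(p̄(1−p̄)/n) = 0.07433 − 3 × 0.01173 = 0.03914

0.0391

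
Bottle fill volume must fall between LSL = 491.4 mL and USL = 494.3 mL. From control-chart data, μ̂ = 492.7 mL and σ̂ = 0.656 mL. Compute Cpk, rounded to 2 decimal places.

Cpu = (USL − μ̂) / (3σ̂) = (494.3 − 492.7) / (3 × 0.656) = 0.8130; Cpl = (μ̂ − LSL) / (3σ̂) = (492.7 − 491.4) / (3 × 0.656) = 0.6606; Cpk = min(Cpu, Cpl) = 0.6606

0.66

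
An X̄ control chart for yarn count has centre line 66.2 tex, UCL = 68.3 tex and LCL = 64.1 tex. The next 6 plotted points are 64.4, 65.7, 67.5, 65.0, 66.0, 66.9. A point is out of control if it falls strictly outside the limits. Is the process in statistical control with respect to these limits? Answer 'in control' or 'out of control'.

All 6 points lie within [64.1, 68.3].

in control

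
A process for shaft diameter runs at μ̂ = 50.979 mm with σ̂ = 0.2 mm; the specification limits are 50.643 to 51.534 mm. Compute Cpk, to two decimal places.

Cpu = (USL − μ̂) / (3σ̂) = (51.534 − 50.979) / (3 × 0.2) = 0.9250; Cpl = (μ̂ − LSL) / (3σ̂) = (50.979 − 50.643) / (3 × 0.2) = 0.5600; Cpk = min(Cpu, Cpl) = 0.5600

0.56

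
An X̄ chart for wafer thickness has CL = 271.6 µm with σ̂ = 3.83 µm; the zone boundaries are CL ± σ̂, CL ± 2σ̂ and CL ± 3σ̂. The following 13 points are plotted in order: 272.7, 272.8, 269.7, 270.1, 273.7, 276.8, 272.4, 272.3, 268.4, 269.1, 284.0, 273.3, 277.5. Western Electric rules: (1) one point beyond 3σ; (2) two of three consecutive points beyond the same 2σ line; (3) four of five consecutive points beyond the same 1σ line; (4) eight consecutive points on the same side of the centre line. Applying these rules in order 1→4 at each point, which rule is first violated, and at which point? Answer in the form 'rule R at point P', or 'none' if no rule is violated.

rule 1 at point 11

Zone of each point (C = within 1σ̂, B = 1σ̂–2σ̂, A = 2σ̂–3σ̂, * = beyond 3σ̂; sign = side of CL): 1:+C, 2:+C, 3:-C, 4:-C, 5:+C, 6:+B, 7:+C, 8:+C, 9:-C, 10:-C, 11:+*, 12:+C, 13:+B
Rule 1 (one point beyond the 3σ limits) is satisfied at point 11.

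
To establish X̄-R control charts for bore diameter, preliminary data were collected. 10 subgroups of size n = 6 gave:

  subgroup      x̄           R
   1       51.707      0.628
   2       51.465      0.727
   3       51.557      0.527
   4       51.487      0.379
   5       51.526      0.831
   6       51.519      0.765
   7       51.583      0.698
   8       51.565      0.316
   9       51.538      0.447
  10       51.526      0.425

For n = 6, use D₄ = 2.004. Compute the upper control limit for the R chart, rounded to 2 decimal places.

R̄ = (0.628 + 0.727 + 0.527 + 0.379 + 0.831 + 0.765 + 0.698 + 0.316 + 0.447 + 0.425) / 10 = 5.7430 / 10 = 0.5743
UCL_R = D₄·R̄ = 2.004 × 0.5743 = 1.1509

1.15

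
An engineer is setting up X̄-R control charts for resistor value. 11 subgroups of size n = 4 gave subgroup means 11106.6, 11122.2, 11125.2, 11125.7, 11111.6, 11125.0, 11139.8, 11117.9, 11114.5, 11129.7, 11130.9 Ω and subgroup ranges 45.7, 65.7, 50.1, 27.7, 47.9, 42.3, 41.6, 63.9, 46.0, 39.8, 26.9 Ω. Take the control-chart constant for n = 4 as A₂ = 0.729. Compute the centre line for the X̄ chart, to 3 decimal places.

X̄̄ = (11106.6 + 11122.2 + 11125.2 + 11125.7 + 11111.6 + 11125.0 + 11139.8 + 11117.9 + 11114.5 + 11129.7 + 11130.9) / 11 = 122349.1000 / 11 = 11122.6455
CL = X̄̄ = 11122.6455

11122.645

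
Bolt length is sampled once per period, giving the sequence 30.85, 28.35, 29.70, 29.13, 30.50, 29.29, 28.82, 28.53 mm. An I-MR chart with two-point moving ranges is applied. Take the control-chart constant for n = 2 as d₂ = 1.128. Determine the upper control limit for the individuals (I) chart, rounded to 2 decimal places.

X̄ = (30.85 + 28.35 + 29.70 + 29.13 + 30.50 + 29.29 + 28.82 + 28.53) / 8 = 29.3963
Moving ranges: 2.50, 1.35, 0.57, 1.37, 1.21, 0.47, 0.29; M̄R̄ = 7.7600 / 7 = 1.1086
UCL = X̄ + 3·M̄R̄/d₂ = 29.3963 + 3 × 1.1086 / 1.128 = 32.3446

32.34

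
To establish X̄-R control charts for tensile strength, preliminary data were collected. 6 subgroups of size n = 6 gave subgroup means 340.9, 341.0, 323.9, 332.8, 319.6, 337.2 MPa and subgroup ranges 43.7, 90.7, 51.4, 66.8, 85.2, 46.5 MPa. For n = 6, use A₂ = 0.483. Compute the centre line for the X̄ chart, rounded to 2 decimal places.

332.57

X̄̄ = (340.9 + 341.0 + 323.9 + 332.8 + 319.6 + 337.2) / 6 = 1995.4000 / 6 = 332.5667
CL = X̄̄ = 332.5667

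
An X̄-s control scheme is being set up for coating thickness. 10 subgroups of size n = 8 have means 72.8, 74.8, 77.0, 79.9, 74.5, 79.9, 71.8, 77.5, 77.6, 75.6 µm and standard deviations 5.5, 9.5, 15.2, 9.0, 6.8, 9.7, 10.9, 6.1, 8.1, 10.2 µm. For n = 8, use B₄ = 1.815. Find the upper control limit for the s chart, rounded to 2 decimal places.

s̄ = (5.5 + 9.5 + 15.2 + 9.0 + 6.8 + 9.7 + 10.9 + 6.1 + 8.1 + 10.2) / 10 = 9.1000
UCL_s = B₄·s̄ = 1.815 × 9.1000 = 16.5165

16.52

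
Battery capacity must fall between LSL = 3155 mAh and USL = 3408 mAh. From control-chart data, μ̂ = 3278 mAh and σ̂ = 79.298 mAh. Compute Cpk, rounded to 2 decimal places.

Cpu = (USL − μ̂) / (3σ̂) = (3408 − 3278) / (3 × 79.298) = 0.5465; Cpl = (μ̂ − LSL) / (3σ̂) = (3278 − 3155) / (3 × 79.298) = 0.5170; Cpk = min(Cpu, Cpl) = 0.5170

0.52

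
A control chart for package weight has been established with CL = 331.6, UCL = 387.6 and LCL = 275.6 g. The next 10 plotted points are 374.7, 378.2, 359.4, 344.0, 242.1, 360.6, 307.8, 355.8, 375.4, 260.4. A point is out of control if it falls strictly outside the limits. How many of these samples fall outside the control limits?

Compare each point to [275.6, 387.6]: sample 5 = 242.1 < LCL; sample 10 = 260.4 < LCL.

2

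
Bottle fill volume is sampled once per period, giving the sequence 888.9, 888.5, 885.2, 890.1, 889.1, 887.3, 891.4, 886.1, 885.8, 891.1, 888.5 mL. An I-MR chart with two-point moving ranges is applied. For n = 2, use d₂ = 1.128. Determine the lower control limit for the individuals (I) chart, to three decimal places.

X̄ = (888.9 + 888.5 + 885.2 + 890.1 + 889.1 + 887.3 + 891.4 + 886.1 + 885.8 + 891.1 + 888.5) / 11 = 888.3636
Moving ranges: 0.4, 3.3, 4.9, 1.0, 1.8, 4.1, 5.3, 0.3, 5.3, 2.6; M̄R̄ = 29.0000 / 10 = 2.9000
LCL = X̄ − 3·M̄R̄/d₂ = 888.3636 − 3 × 2.9000 / 1.128 = 880.6509

880.651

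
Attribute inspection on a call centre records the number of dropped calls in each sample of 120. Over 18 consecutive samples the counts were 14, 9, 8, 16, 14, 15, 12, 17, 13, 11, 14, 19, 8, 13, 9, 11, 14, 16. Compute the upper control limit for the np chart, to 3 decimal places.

p̄ = Σdᵢ / (k·n) = 233 / (18 × 120) = 0.10787
UCL = np̄ + 3·√(np̄(1−p̄)) = 12.9444 + 3 × √(12.9444×0.89213) = 12.9444 + 3 × 3.3983 = 23.1392

23.139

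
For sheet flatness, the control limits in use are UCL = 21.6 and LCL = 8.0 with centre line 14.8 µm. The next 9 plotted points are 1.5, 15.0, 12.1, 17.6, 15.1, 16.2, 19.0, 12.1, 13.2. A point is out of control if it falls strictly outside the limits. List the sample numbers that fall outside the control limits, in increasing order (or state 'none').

Compare each point to [8.0, 21.6]: sample 1 = 1.5 < LCL.

1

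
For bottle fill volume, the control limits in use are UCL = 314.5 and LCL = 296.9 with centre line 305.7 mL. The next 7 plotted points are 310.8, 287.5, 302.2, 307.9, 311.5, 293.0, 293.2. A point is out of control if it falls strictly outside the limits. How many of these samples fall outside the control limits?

3

Compare each point to [296.9, 314.5]: sample 2 = 287.5 < LCL; sample 6 = 293.0 < LCL; sample 7 = 293.2 < LCL.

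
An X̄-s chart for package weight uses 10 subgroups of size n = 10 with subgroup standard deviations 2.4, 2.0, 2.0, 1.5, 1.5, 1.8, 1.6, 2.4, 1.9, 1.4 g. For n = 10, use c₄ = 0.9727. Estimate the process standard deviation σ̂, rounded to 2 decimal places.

s̄ = (2.4 + 2.0 + 2.0 + 1.5 + 1.5 + 1.8 + 1.6 + 2.4 + 1.9 + 1.4) / 10 = 1.8500
σ̂ = s̄ / c₄ = 1.8500 / 0.9727 = 1.9019

1.90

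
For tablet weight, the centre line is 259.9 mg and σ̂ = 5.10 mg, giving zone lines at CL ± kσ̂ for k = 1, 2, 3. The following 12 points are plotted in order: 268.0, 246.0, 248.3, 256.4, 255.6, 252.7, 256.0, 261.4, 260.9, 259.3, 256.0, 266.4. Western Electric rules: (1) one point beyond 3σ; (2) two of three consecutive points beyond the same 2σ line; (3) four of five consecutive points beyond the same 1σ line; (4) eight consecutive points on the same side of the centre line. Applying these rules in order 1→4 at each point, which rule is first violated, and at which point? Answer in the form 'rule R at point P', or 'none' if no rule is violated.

rule 2 at point 3

Zone of each point (C = within 1σ̂, B = 1σ̂–2σ̂, A = 2σ̂–3σ̂, * = beyond 3σ̂; sign = side of CL): 1:+B, 2:-A, 3:-A, 4:-C, 5:-C, 6:-B, 7:-C, 8:+C, 9:+C, 10:-C, 11:-C, 12:+B
Rule 2 (two of three consecutive points beyond the same 2σ limit) is satisfied at point 3.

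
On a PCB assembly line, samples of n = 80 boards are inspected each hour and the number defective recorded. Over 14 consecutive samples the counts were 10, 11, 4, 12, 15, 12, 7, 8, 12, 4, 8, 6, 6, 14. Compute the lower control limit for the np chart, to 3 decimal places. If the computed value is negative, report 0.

p̄ = Σdᵢ / (k·n) = 129 / (14 × 80) = 0.11518
LCL = np̄ − 3·√(np̄(1−p̄)) = 9.2143 − 3 × 2.8553 = 0.6482

0.648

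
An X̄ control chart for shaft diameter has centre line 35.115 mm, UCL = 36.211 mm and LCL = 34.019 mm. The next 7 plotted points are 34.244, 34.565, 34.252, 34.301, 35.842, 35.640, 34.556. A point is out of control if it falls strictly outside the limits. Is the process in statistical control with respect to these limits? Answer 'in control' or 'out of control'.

in control

All 7 points lie within [34.019, 36.211].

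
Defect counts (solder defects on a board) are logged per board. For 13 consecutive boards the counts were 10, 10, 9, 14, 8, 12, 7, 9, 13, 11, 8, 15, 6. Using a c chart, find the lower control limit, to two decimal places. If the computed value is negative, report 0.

0.59

c̄ = (10 + 10 + 9 + 14 + 8 + 12 + 7 + 9 + 13 + 11 + 8 + 15 + 6) / 13 = 132 / 13 = 10.1538
LCL = c̄ − 3√c̄ = 10.1538 − 3 × 3.1865 = 0.5943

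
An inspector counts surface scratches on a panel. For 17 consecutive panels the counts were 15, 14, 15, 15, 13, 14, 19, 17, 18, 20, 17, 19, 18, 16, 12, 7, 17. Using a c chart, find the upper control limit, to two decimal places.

27.51

c̄ = (15 + 14 + 15 + 15 + 13 + 14 + 19 + 17 + 18 + 20 + 17 + 19 + 18 + 16 + 12 + 7 + 17) / 17 = 266 / 17 = 15.6471
UCL = c̄ + 3√c̄ = 15.6471 + 3 × √15.6471 = 15.6471 + 3 × 3.9556 = 27.5140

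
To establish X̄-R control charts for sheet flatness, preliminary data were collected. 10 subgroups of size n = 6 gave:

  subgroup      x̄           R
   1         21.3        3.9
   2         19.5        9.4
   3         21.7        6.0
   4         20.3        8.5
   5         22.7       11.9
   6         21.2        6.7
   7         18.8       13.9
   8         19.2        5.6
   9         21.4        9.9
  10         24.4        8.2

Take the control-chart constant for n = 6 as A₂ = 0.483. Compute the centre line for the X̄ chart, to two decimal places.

21.05

X̄̄ = (21.3 + 19.5 + 21.7 + 20.3 + 22.7 + 21.2 + 18.8 + 19.2 + 21.4 + 24.4) / 10 = 210.5000 / 10 = 21.0500
CL = X̄̄ = 21.0500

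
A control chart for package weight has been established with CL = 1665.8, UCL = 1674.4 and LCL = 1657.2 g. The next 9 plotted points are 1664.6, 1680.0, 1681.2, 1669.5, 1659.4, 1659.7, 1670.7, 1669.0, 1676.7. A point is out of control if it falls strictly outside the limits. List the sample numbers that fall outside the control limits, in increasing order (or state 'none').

Compare each point to [1657.2, 1674.4]: sample 2 = 1680.0 > UCL; sample 3 = 1681.2 > UCL; sample 9 = 1676.7 > UCL.

2, 3, 9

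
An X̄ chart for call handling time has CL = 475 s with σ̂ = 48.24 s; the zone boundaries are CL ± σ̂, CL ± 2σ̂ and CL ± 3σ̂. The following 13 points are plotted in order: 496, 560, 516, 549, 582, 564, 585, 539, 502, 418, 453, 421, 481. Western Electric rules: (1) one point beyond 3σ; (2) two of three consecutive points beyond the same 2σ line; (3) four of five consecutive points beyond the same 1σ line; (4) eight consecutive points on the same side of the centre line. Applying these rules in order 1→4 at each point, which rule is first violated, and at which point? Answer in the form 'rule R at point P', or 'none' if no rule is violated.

Zone of each point (C = within 1σ̂, B = 1σ̂–2σ̂, A = 2σ̂–3σ̂, * = beyond 3σ̂; sign = side of CL): 1:+C, 2:+B, 3:+C, 4:+B, 5:+A, 6:+B, 7:+A, 8:+B, 9:+C, 10:-B, 11:-C, 12:-B, 13:+C
Rule 3 (four of five consecutive points beyond the same 1σ limit) is satisfied at point 6.

rule 3 at point 6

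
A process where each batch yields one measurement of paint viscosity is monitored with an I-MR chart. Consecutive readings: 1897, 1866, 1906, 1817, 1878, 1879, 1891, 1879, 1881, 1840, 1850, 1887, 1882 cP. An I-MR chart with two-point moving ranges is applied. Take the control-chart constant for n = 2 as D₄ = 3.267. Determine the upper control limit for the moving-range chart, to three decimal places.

Moving ranges: 31, 40, 89, 61, 1, 12, 12, 2, 41, 10, 37, 5; M̄R̄ = 341.0000 / 12 = 28.4167
UCL_MR = D₄·M̄R̄ = 3.267 × 28.4167 = 92.8372

92.837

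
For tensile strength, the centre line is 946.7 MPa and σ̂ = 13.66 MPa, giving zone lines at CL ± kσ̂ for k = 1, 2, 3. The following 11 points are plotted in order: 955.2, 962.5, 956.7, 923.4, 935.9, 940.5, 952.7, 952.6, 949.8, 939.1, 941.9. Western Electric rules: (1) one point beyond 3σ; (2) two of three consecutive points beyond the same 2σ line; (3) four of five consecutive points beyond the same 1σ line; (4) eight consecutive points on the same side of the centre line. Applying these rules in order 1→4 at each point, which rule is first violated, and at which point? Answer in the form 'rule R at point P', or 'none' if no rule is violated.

Zone of each point (C = within 1σ̂, B = 1σ̂–2σ̂, A = 2σ̂–3σ̂, * = beyond 3σ̂; sign = side of CL): 1:+C, 2:+B, 3:+C, 4:-B, 5:-C, 6:-C, 7:+C, 8:+C, 9:+C, 10:-C, 11:-C
No rule fires across all 11 points.

none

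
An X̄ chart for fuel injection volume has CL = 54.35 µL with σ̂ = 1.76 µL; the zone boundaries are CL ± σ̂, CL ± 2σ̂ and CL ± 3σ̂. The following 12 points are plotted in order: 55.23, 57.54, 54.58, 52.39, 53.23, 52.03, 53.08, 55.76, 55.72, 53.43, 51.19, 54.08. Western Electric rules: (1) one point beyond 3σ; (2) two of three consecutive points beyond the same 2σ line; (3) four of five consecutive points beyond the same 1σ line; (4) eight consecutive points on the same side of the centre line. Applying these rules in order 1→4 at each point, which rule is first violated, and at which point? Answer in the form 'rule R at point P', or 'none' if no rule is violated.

Zone of each point (C = within 1σ̂, B = 1σ̂–2σ̂, A = 2σ̂–3σ̂, * = beyond 3σ̂; sign = side of CL): 1:+C, 2:+B, 3:+C, 4:-B, 5:-C, 6:-B, 7:-C, 8:+C, 9:+C, 10:-C, 11:-B, 12:-C
No rule fires across all 12 points.

none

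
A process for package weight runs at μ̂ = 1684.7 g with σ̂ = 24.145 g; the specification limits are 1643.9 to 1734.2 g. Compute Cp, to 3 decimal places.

0.623

Cp = (USL − LSL) / (6σ̂) = (1734.2 − 1643.9) / (6 × 24.145) = 90.3000 / 144.8700 = 0.6233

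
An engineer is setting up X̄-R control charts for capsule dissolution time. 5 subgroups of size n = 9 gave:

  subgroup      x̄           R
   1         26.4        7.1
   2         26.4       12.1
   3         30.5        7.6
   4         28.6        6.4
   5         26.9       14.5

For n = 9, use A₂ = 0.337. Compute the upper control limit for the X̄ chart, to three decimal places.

30.975

X̄̄ = (26.4 + 26.4 + 30.5 + 28.6 + 26.9) / 5 = 138.8000 / 5 = 27.7600
R̄ = (7.1 + 12.1 + 7.6 + 6.4 + 14.5) / 5 = 47.7000 / 5 = 9.5400
UCL = X̄̄ + A₂·R̄ = 27.7600 + 0.337 × 9.5400 = 30.9750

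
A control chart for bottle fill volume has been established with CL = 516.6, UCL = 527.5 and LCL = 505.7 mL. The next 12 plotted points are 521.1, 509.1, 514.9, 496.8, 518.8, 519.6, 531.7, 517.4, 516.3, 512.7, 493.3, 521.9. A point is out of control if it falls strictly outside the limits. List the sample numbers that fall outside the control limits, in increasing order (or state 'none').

Compare each point to [505.7, 527.5]: sample 4 = 496.8 < LCL; sample 7 = 531.7 > UCL; sample 11 = 493.3 < LCL.

4, 7, 11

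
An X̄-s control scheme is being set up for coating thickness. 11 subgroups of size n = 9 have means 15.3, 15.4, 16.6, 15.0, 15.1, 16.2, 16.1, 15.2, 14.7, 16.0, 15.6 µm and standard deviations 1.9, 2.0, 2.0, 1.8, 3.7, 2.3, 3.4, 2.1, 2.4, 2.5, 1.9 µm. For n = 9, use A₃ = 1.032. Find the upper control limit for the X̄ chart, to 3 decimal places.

X̄̄ = (15.3 + 15.4 + 16.6 + 15.0 + 15.1 + 16.2 + 16.1 + 15.2 + 14.7 + 16.0 + 15.6) / 11 = 15.5636
s̄ = (1.9 + 2.0 + 2.0 + 1.8 + 3.7 + 2.3 + 3.4 + 2.1 + 2.4 + 2.5 + 1.9) / 11 = 2.3636
UCL = X̄̄ + A₃·s̄ = 15.5636 + 1.032 × 2.3636 = 18.0029

18.003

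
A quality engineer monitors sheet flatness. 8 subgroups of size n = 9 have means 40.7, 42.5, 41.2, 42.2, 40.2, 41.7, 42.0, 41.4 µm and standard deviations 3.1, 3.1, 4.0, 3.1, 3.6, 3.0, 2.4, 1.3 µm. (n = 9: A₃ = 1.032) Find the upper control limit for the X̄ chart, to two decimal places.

44.53

X̄̄ = (40.7 + 42.5 + 41.2 + 42.2 + 40.2 + 41.7 + 42.0 + 41.4) / 8 = 41.4875
s̄ = (3.1 + 3.1 + 4.0 + 3.1 + 3.6 + 3.0 + 2.4 + 1.3) / 8 = 2.9500
UCL = X̄̄ + A₃·s̄ = 41.4875 + 1.032 × 2.9500 = 44.5319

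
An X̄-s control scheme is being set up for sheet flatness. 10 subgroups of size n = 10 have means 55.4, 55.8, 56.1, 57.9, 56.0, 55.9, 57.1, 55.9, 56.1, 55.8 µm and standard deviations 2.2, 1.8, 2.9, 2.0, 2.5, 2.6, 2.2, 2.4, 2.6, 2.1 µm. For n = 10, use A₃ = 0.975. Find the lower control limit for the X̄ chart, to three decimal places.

X̄̄ = (55.4 + 55.8 + 56.1 + 57.9 + 56.0 + 55.9 + 57.1 + 55.9 + 56.1 + 55.8) / 10 = 56.2000
s̄ = (2.2 + 1.8 + 2.9 + 2.0 + 2.5 + 2.6 + 2.2 + 2.4 + 2.6 + 2.1) / 10 = 2.3300
LCL = X̄̄ − A₃·s̄ = 56.2000 − 0.975 × 2.3300 = 53.9283

53.928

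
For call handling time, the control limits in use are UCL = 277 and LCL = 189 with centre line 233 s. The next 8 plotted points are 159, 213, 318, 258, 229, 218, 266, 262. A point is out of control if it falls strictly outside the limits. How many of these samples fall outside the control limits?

2

Compare each point to [189, 277]: sample 1 = 159 < LCL; sample 3 = 318 > UCL.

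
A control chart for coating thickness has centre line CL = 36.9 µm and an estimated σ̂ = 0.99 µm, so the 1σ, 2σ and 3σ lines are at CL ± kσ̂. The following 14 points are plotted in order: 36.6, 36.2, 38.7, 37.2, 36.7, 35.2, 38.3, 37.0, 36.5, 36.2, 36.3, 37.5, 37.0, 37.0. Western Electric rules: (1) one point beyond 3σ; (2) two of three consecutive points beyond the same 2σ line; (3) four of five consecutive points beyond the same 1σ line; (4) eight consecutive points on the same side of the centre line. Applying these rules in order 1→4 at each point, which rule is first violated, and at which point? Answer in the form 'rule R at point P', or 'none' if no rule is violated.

none

Zone of each point (C = within 1σ̂, B = 1σ̂–2σ̂, A = 2σ̂–3σ̂, * = beyond 3σ̂; sign = side of CL): 1:-C, 2:-C, 3:+B, 4:+C, 5:-C, 6:-B, 7:+B, 8:+C, 9:-C, 10:-C, 11:-C, 12:+C, 13:+C, 14:+C
No rule fires across all 14 points.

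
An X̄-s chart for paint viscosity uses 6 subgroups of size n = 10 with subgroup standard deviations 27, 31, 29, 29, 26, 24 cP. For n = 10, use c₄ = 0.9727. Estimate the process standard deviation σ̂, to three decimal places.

28.443

s̄ = (27 + 31 + 29 + 29 + 26 + 24) / 6 = 27.6667
σ̂ = s̄ / c₄ = 27.6667 / 0.9727 = 28.4432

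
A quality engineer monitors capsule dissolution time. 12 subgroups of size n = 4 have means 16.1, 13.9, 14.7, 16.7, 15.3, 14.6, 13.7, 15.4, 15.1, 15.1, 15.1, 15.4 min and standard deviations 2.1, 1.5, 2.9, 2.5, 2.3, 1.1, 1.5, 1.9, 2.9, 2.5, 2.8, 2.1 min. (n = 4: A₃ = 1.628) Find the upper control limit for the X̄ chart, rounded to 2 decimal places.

18.63

X̄̄ = (16.1 + 13.9 + 14.7 + 16.7 + 15.3 + 14.6 + 13.7 + 15.4 + 15.1 + 15.1 + 15.1 + 15.4) / 12 = 15.0917
s̄ = (2.1 + 1.5 + 2.9 + 2.5 + 2.3 + 1.1 + 1.5 + 1.9 + 2.9 + 2.5 + 2.8 + 2.1) / 12 = 2.1750
UCL = X̄̄ + A₃·s̄ = 15.0917 + 1.628 × 2.1750 = 18.6326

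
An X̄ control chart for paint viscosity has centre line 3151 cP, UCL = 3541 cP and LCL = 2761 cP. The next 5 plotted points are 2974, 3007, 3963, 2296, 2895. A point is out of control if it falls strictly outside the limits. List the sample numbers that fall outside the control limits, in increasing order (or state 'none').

3, 4

Compare each point to [2761, 3541]: sample 3 = 3963 > UCL; sample 4 = 2296 < LCL.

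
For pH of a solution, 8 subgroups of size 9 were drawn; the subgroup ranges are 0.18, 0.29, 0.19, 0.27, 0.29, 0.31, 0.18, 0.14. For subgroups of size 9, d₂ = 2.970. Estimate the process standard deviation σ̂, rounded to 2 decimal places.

R̄ = (0.18 + 0.29 + 0.19 + 0.27 + 0.29 + 0.31 + 0.18 + 0.14) / 8 = 0.2313
σ̂ = R̄ / d₂ = 0.2313 / 2.970 = 0.0779

0.08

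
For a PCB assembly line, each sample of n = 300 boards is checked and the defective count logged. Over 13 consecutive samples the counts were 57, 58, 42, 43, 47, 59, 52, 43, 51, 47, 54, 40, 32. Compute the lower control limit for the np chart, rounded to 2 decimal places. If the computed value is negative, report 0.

p̄ = Σdᵢ / (k·n) = 625 / (13 × 300) = 0.16026
LCL = np̄ − 3·√(np̄(1−p̄)) = 48.0769 − 3 × 6.3539 = 29.0152

29.02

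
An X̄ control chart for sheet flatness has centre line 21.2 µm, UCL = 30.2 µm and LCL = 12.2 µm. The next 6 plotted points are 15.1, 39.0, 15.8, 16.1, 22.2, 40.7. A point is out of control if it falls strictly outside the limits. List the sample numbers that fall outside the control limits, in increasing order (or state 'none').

Compare each point to [12.2, 30.2]: sample 2 = 39.0 > UCL; sample 6 = 40.7 > UCL.

2, 6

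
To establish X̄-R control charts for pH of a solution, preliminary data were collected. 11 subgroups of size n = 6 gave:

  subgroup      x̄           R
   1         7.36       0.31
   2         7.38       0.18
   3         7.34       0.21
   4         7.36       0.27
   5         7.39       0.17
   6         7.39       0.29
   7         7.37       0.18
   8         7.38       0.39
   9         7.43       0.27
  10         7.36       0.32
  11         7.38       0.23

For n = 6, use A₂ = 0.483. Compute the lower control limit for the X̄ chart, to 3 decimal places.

X̄̄ = (7.36 + 7.38 + 7.34 + 7.36 + 7.39 + 7.39 + 7.37 + 7.38 + 7.43 + 7.36 + 7.38) / 11 = 81.1400 / 11 = 7.3764
R̄ = (0.31 + 0.18 + 0.21 + 0.27 + 0.17 + 0.29 + 0.18 + 0.39 + 0.27 + 0.32 + 0.23) / 11 = 2.8200 / 11 = 0.2564
LCL = X̄̄ − A₂·R̄ = 7.3764 − 0.483 × 0.2564 = 7.2525

7.253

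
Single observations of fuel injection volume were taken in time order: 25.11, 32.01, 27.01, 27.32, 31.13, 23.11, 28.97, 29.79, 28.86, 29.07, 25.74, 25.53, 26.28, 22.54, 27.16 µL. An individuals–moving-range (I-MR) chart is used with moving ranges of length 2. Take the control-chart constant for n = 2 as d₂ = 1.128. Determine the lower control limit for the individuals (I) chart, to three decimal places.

18.853

X̄ = (25.11 + 32.01 + 27.01 + 27.32 + 31.13 + 23.11 + 28.97 + 29.79 + 28.86 + 29.07 + 25.74 + 25.53 + 26.28 + 22.54 + 27.16) / 15 = 27.3087
Moving ranges: 6.90, 5.00, 0.31, 3.81, 8.02, 5.86, 0.82, 0.93, 0.21, 3.33, 0.21, 0.75, 3.74, 4.62; M̄R̄ = 44.5100 / 14 = 3.1793
LCL = X̄ − 3·M̄R̄/d₂ = 27.3087 − 3 × 3.1793 / 1.128 = 18.8531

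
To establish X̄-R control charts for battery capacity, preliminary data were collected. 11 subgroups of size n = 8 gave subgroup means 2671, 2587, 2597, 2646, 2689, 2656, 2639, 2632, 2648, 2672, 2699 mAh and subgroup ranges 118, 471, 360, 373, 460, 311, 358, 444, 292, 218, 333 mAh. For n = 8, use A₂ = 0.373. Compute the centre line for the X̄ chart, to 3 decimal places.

2648.727

X̄̄ = (2671 + 2587 + 2597 + 2646 + 2689 + 2656 + 2639 + 2632 + 2648 + 2672 + 2699) / 11 = 29136.0000 / 11 = 2648.7273
CL = X̄̄ = 2648.7273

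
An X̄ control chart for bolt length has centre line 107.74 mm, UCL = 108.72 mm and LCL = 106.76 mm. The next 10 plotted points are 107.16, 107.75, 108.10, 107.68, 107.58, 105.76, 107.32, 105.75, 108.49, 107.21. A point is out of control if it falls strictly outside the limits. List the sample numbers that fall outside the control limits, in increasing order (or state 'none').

6, 8

Compare each point to [106.76, 108.72]: sample 6 = 105.76 < LCL; sample 8 = 105.75 < LCL.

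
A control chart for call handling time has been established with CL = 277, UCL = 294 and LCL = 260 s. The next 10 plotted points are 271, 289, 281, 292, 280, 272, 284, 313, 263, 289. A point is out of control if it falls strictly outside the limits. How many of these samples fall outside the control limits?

1

Compare each point to [260, 294]: sample 8 = 313 > UCL.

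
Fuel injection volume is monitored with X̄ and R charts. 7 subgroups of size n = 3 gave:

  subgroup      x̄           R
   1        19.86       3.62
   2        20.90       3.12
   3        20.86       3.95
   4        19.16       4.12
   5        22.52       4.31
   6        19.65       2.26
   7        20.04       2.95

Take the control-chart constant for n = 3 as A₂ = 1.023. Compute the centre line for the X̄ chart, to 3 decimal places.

20.427

X̄̄ = (19.86 + 20.90 + 20.86 + 19.16 + 22.52 + 19.65 + 20.04) / 7 = 142.9900 / 7 = 20.4271
CL = X̄̄ = 20.4271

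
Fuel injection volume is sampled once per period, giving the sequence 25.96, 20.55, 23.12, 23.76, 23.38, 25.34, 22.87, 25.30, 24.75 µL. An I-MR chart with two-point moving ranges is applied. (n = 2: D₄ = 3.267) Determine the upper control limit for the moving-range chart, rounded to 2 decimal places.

Moving ranges: 5.41, 2.57, 0.64, 0.38, 1.96, 2.47, 2.43, 0.55; M̄R̄ = 16.4100 / 8 = 2.0513
UCL_MR = D₄·M̄R̄ = 3.267 × 2.0513 = 6.7014

6.70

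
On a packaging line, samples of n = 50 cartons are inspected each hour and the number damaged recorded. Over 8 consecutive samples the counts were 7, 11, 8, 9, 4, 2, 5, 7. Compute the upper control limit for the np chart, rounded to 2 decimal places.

p̄ = Σdᵢ / (k·n) = 53 / (8 × 50) = 0.13250
UCL = np̄ + 3·√(np̄(1−p̄)) = 6.6250 + 3 × √(6.6250×0.86750) = 6.6250 + 3 × 2.3973 = 13.8170

13.82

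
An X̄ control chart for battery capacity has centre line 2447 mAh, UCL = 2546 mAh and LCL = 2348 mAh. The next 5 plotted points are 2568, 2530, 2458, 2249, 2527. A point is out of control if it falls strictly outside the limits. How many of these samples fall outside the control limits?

2

Compare each point to [2348, 2546]: sample 1 = 2568 > UCL; sample 4 = 2249 < LCL.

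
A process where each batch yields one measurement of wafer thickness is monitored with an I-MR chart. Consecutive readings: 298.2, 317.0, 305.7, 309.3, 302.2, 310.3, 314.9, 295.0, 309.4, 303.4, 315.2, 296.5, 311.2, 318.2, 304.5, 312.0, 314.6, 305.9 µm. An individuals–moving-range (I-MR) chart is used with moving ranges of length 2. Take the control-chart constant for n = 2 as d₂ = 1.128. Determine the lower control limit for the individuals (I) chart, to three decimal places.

X̄ = (298.2 + 317.0 + 305.7 + 309.3 + 302.2 + 310.3 + 314.9 + 295.0 + 309.4 + 303.4 + 315.2 + 296.5 + 311.2 + 318.2 + 304.5 + 312.0 + 314.6 + 305.9) / 18 = 307.9722
Moving ranges: 18.8, 11.3, 3.6, 7.1, 8.1, 4.6, 19.9, 14.4, 6.0, 11.8, 18.7, 14.7, 7.0, 13.7, 7.5, 2.6, 8.7; M̄R̄ = 178.5000 / 17 = 10.5000
LCL = X̄ − 3·M̄R̄/d₂ = 307.9722 − 3 × 10.5000 / 1.128 = 280.0467

280.047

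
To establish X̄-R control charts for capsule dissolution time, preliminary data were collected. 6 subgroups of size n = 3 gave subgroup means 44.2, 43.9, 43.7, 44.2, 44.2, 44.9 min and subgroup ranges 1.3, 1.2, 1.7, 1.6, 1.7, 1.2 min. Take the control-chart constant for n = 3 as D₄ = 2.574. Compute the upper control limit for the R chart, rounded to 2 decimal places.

R̄ = (1.3 + 1.2 + 1.7 + 1.6 + 1.7 + 1.2) / 6 = 8.7000 / 6 = 1.4500
UCL_R = D₄·R̄ = 2.574 × 1.4500 = 3.7323

3.73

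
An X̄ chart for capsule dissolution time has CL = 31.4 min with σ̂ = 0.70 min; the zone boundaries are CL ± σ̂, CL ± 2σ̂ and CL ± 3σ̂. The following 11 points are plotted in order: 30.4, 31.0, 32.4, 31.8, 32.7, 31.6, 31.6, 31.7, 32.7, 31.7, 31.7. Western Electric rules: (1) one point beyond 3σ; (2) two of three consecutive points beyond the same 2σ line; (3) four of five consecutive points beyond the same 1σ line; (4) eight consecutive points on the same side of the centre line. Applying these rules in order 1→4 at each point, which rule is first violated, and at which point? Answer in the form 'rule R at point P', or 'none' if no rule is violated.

rule 4 at point 10

Zone of each point (C = within 1σ̂, B = 1σ̂–2σ̂, A = 2σ̂–3σ̂, * = beyond 3σ̂; sign = side of CL): 1:-B, 2:-C, 3:+B, 4:+C, 5:+B, 6:+C, 7:+C, 8:+C, 9:+B, 10:+C, 11:+C
Rule 4 (eight consecutive points on the same side of the centre line) is satisfied at point 10.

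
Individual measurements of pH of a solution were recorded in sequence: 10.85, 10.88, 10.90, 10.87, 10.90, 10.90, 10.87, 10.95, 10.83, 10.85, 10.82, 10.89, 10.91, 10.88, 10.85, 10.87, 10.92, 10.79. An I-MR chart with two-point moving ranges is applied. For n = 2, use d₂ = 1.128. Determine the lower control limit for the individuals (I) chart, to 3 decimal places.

10.758

X̄ = (10.85 + 10.88 + 10.90 + 10.87 + 10.90 + 10.90 + 10.87 + 10.95 + 10.83 + 10.85 + 10.82 + 10.89 + 10.91 + 10.88 + 10.85 + 10.87 + 10.92 + 10.79) / 18 = 10.8739
Moving ranges: 0.03, 0.02, 0.03, 0.03, 0.00, 0.03, 0.08, 0.12, 0.02, 0.03, 0.07, 0.02, 0.03, 0.03, 0.02, 0.05, 0.13; M̄R̄ = 0.7400 / 17 = 0.0435
LCL = X̄ − 3·M̄R̄/d₂ = 10.8739 − 3 × 0.0435 / 1.128 = 10.7581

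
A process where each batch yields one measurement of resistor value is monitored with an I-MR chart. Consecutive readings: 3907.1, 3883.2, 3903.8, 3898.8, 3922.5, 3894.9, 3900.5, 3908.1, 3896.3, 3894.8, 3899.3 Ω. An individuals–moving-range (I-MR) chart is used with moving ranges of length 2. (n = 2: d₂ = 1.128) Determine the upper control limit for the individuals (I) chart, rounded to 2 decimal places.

3935.90

X̄ = (3907.1 + 3883.2 + 3903.8 + 3898.8 + 3922.5 + 3894.9 + 3900.5 + 3908.1 + 3896.3 + 3894.8 + 3899.3) / 11 = 3900.8455
Moving ranges: 23.9, 20.6, 5.0, 23.7, 27.6, 5.6, 7.6, 11.8, 1.5, 4.5; M̄R̄ = 131.8000 / 10 = 13.1800
UCL = X̄ + 3·M̄R̄/d₂ = 3900.8455 + 3 × 13.1800 / 1.128 = 3935.8986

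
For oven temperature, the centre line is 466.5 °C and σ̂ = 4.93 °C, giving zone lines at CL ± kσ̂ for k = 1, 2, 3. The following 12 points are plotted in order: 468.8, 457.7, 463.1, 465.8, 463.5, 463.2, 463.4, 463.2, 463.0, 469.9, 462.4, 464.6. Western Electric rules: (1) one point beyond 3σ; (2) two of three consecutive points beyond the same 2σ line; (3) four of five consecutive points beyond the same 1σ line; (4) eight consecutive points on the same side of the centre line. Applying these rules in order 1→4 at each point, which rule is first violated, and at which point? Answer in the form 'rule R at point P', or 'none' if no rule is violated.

rule 4 at point 9

Zone of each point (C = within 1σ̂, B = 1σ̂–2σ̂, A = 2σ̂–3σ̂, * = beyond 3σ̂; sign = side of CL): 1:+C, 2:-B, 3:-C, 4:-C, 5:-C, 6:-C, 7:-C, 8:-C, 9:-C, 10:+C, 11:-C, 12:-C
Rule 4 (eight consecutive points on the same side of the centre line) is satisfied at point 9.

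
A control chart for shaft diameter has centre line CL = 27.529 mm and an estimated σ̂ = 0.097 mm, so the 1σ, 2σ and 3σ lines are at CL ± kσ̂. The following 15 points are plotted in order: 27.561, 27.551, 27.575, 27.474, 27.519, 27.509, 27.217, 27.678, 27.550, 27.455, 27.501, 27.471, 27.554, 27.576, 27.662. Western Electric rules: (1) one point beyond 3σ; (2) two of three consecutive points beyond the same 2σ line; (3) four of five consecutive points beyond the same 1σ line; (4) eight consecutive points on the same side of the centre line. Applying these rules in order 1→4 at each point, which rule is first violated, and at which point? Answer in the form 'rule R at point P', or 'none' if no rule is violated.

Zone of each point (C = within 1σ̂, B = 1σ̂–2σ̂, A = 2σ̂–3σ̂, * = beyond 3σ̂; sign = side of CL): 1:+C, 2:+C, 3:+C, 4:-C, 5:-C, 6:-C, 7:-*, 8:+B, 9:+C, 10:-C, 11:-C, 12:-C, 13:+C, 14:+C, 15:+B
Rule 1 (one point beyond the 3σ limits) is satisfied at point 7.

rule 1 at point 7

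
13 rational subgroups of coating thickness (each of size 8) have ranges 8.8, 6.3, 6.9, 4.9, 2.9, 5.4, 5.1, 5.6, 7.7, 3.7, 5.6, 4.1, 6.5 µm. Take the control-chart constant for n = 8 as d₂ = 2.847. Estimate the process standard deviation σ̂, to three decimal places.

R̄ = (8.8 + 6.3 + 6.9 + 4.9 + 2.9 + 5.4 + 5.1 + 5.6 + 7.7 + 3.7 + 5.6 + 4.1 + 6.5) / 13 = 5.6538
σ̂ = R̄ / d₂ = 5.6538 / 2.847 = 1.9859

1.986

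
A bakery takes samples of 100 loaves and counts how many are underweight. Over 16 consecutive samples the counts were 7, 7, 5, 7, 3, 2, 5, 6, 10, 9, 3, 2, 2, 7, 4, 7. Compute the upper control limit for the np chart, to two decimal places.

p̄ = Σdᵢ / (k·n) = 86 / (16 × 100) = 0.05375
UCL = np̄ + 3·√(np̄(1−p̄)) = 5.3750 + 3 × √(5.3750×0.94625) = 5.3750 + 3 × 2.2552 = 12.1407

12.14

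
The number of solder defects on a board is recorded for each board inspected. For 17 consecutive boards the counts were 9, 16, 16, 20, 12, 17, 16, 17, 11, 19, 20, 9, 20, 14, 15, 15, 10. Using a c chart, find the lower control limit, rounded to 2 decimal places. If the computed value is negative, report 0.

3.42

c̄ = (9 + 16 + 16 + 20 + 12 + 17 + 16 + 17 + 11 + 19 + 20 + 9 + 20 + 14 + 15 + 15 + 10) / 17 = 256 / 17 = 15.0588
LCL = c̄ − 3√c̄ = 15.0588 − 3 × 3.8806 = 3.4171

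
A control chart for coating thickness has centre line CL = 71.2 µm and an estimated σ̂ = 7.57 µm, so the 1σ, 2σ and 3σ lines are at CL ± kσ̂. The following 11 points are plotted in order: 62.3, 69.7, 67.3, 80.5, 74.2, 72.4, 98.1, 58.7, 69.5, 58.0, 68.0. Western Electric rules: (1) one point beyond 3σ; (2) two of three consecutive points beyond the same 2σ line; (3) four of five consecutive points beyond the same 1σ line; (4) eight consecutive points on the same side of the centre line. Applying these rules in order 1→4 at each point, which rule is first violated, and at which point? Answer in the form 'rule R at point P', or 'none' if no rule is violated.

Zone of each point (C = within 1σ̂, B = 1σ̂–2σ̂, A = 2σ̂–3σ̂, * = beyond 3σ̂; sign = side of CL): 1:-B, 2:-C, 3:-C, 4:+B, 5:+C, 6:+C, 7:+*, 8:-B, 9:-C, 10:-B, 11:-C
Rule 1 (one point beyond the 3σ limits) is satisfied at point 7.

rule 1 at point 7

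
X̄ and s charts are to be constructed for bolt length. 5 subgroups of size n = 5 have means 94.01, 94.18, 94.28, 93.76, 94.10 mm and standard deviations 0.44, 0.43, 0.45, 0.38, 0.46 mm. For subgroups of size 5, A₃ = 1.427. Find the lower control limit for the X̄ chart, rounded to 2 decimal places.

X̄̄ = (94.01 + 94.18 + 94.28 + 93.76 + 94.10) / 5 = 94.0660
s̄ = (0.44 + 0.43 + 0.45 + 0.38 + 0.46) / 5 = 0.4320
LCL = X̄̄ − A₃·s̄ = 94.0660 − 1.427 × 0.4320 = 93.4495

93.45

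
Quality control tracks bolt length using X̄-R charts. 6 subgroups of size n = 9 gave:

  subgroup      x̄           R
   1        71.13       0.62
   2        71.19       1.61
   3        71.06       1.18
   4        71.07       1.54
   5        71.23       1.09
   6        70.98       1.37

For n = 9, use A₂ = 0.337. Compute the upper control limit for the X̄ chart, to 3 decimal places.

71.526

X̄̄ = (71.13 + 71.19 + 71.06 + 71.07 + 71.23 + 70.98) / 6 = 426.6600 / 6 = 71.1100
R̄ = (0.62 + 1.61 + 1.18 + 1.54 + 1.09 + 1.37) / 6 = 7.4100 / 6 = 1.2350
UCL = X̄̄ + A₂·R̄ = 71.1100 + 0.337 × 1.2350 = 71.5262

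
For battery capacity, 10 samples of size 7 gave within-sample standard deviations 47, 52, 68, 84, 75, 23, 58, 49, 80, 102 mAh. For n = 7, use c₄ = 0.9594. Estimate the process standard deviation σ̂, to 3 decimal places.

s̄ = (47 + 52 + 68 + 84 + 75 + 23 + 58 + 49 + 80 + 102) / 10 = 63.8000
σ̂ = s̄ / c₄ = 63.8000 / 0.9594 = 66.4999

66.500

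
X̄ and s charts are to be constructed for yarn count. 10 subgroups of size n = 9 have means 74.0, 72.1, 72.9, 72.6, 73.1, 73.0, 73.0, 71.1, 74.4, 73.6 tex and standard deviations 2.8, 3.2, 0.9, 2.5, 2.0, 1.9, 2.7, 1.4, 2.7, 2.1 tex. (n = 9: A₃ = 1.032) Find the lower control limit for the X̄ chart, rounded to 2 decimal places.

X̄̄ = (74.0 + 72.1 + 72.9 + 72.6 + 73.1 + 73.0 + 73.0 + 71.1 + 74.4 + 73.6) / 10 = 72.9800
s̄ = (2.8 + 3.2 + 0.9 + 2.5 + 2.0 + 1.9 + 2.7 + 1.4 + 2.7 + 2.1) / 10 = 2.2200
LCL = X̄̄ − A₃·s̄ = 72.9800 − 1.032 × 2.2200 = 70.6890

70.69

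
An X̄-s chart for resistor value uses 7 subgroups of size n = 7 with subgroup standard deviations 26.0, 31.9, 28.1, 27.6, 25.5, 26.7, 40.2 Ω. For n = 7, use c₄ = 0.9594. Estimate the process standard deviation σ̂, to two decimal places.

30.67

s̄ = (26.0 + 31.9 + 28.1 + 27.6 + 25.5 + 26.7 + 40.2) / 7 = 29.4286
σ̂ = s̄ / c₄ = 29.4286 / 0.9594 = 30.6739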